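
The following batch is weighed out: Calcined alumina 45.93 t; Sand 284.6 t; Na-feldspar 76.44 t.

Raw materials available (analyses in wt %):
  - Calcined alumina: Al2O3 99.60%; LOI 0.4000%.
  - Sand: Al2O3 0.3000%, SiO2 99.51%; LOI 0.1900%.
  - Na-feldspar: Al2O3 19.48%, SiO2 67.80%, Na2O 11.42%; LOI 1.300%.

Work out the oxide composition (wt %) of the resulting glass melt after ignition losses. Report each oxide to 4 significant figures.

Glass mass = 405.3 t (batch 407.0 − LOI 1.718).
Composition: Al2O3 15.17%, SiO2 82.67%, Na2O 2.154%

Each numeric step carries full precision at each step. Intermediates are shown rounded off to 4 significant figures when written out — exactly one rounding is applied to each reported result — all derived quantities (yield, totals, net glass mass, LOI, the three compositions) are re-derived in full precision starting from the weights per 405.3 t of glass as they appear in the problem or the answer.
Delivered oxide masses:
  Al2O3: 45.93·0.9960 + 284.6·0.003000 + 76.44·0.1948 = 61.49 t
  SiO2: 284.6·0.9951 + 76.44·0.6780 = 335.0 t
  Na2O: 76.44·0.1142 = 8.729 t
LOI: 45.93·0.004000 + 284.6·0.001900 + 76.44·0.01300 = 1.718 t
Glass mass = batch − LOI = 407.0 − 1.718 = 405.3 t (equal to the oxide-mass sum)
percent by weight: oxide/glass ×100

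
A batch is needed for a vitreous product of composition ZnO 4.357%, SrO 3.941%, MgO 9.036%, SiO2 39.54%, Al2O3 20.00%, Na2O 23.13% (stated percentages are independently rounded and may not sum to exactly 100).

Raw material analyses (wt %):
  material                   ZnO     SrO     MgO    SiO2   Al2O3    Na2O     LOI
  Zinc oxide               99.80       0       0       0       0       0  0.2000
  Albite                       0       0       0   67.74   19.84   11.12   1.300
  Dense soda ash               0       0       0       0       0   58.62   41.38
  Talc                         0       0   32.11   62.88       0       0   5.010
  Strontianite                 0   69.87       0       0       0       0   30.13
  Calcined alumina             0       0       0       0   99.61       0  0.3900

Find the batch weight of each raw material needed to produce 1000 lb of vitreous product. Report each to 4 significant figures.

Batch per 1000 lb vitreous product:
  Zinc oxide: 43.66 lb
  Albite: 322.5 lb
  Dense soda ash: 333.4 lb
  Talc: 281.4 lb
  Strontianite: 56.40 lb
  Calcined alumina: 136.6 lb
Total batch = 1174 lb; LOI loss = 173.9 lb; yield = 85.19%

The intermediate values are displayed, rounded to four significant figures, in the printout — each numeric step runs at exact precision throughout — each reported number sees exactly one rounding; all derived quantities are re-derived in full float precision (totals, yield, LOI, the six compositions, glass mass) from the weighed amounts per 1000 lb of glass, as they appear in problem or answer.
Oxide-by-oxide targets in 1000 lb vitreous product:
  ZnO: 4.357% × 1000 = 43.57 lb
  SrO: 3.941% × 1000 = 39.41 lb
  MgO: 9.036% × 1000 = 90.36 lb
  SiO2: 39.54% × 1000 = 395.4 lb
  Al2O3: 20.00% × 1000 = 200.0 lb
  Na2O: 23.13% × 1000 = 231.3 lb
Verifying the oxide balance using the reported weights, for the quoted basis mass (every target is met by its sum modulo rounding of the values):
  ZnO: 43.66·0.9980 = 43.57 lb (target 43.57 lb)
  SrO: 56.40·0.6987 = 39.41 lb (target 39.41 lb)
  MgO: 281.4·0.3211 = 90.36 lb (target 90.36 lb)
  SiO2: 322.5·0.6774 + 281.4·0.6288 = 395.4 lb (target 395.4 lb)
  Al2O3: 322.5·0.1984 + 136.6·0.9961 = 200.1 lb (target 200.0 lb)
  Na2O: 322.5·0.1112 + 333.4·0.5862 = 231.3 lb (target 231.3 lb)
Auditing the glass mass value: whole batch net of LOI = 1000 lb (the Σ of target masses is 1000 lb; with the basis standing at 1000 lb — any gap is answer rounding).
Batch total: Σ batch = 1174 lb; LOI loss = Σ batch·LOI = 173.9 lb; the yield ratio, glass ÷ batch: 85.19%.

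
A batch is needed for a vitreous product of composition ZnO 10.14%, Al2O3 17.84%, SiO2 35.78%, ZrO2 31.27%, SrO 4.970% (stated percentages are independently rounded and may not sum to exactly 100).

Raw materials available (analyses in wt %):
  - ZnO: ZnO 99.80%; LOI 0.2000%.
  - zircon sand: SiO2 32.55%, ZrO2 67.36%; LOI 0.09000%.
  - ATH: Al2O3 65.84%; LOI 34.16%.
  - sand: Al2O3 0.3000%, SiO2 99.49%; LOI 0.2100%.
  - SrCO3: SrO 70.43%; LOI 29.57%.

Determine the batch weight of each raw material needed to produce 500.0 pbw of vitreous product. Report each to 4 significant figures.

Batch per 500.0 pbw vitreous product:
  ZnO: 50.80 pbw
  zircon sand: 232.1 pbw
  ATH: 135.0 pbw
  sand: 103.9 pbw
  SrCO3: 35.28 pbw
Total batch = 557.1 pbw; LOI loss = 57.08 pbw; yield = 89.75%

Values along the way are displayed, with 4-significant-digit rounding, across the worked steps. Each numeric step maintains exact precision at each step; each reported result is rounded exactly once — all derived quantities are re-derived at exact precision (the five compositions, LOI, glass mass, the totals, the yield) starting from the weights on 500.0 pbw of glass as they appear in the problem or the answer.
Target oxide masses per 500.0 pbw vitreous product:
  ZnO: 10.14% × 500.0 = 50.70 pbw
  Al2O3: 17.84% × 500.0 = 89.20 pbw
  SiO2: 35.78% × 500.0 = 178.9 pbw
  ZrO2: 31.27% × 500.0 = 156.4 pbw
  SrO: 4.970% × 500.0 = 24.85 pbw
Sums-versus-targets review per the reported batch figures, per the basis as stated (delivered sums recover each target net of answer rounding effects):
  ZnO: 50.80·0.9980 = 50.70 pbw (target 50.70 pbw)
  Al2O3: 135.0·0.6584 + 103.9·0.003000 = 89.20 pbw (target 89.20 pbw)
  SiO2: 232.1·0.3255 + 103.9·0.9949 = 178.9 pbw (target 178.9 pbw)
  ZrO2: 232.1·0.6736 = 156.3 pbw (target 156.4 pbw)
  SrO: 35.28·0.7043 = 24.85 pbw (target 24.85 pbw)
Auditing the glass mass value: net batch after ignition = 500.0 pbw (targets for the oxides total 500.0 pbw; with the basis standing at 500.0 pbw — gaps are rounding artifacts).
Whole-batch sum: Σ batch = 557.1 pbw; ignition loss, Σ(batch × LOI) = 57.08 pbw; yield = glass ÷ total batch = 89.75%.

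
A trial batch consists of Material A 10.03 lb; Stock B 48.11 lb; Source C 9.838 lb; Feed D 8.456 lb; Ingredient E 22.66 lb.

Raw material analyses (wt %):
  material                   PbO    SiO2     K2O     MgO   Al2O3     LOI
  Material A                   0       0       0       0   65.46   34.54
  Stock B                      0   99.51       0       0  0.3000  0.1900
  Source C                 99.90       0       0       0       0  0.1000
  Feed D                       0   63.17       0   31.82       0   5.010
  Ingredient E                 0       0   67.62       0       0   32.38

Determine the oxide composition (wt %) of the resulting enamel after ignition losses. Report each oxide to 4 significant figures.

Glass mass = 87.77 lb (batch 99.09 − LOI 11.33).
Composition: PbO 11.20%, SiO2 60.63%, K2O 17.46%, MgO 3.066%, Al2O3 7.645%

Mid-chain values are printed rounded to 4 significant figures alongside each step. The whole derivation maintains exact precision throughout; every reported value carries a single rounding. The derived quantities (ignition loss, net glass mass, the yield, the totals, the five compositions) are re-derived in full float precision from the weighed amounts per 87.77 lb of glass as written in the problem or the answer.
Mass of each oxide from the mix:
  PbO: 9.838·0.9990 = 9.828 lb
  SiO2: 48.11·0.9951 + 8.456·0.6317 = 53.22 lb
  K2O: 22.66·0.6762 = 15.32 lb
  MgO: 8.456·0.3182 = 2.691 lb
  Al2O3: 10.03·0.6546 + 48.11·0.003000 = 6.710 lb
LOI: 10.03·0.3454 + 48.11·0.001900 + 9.838·0.001000 + 8.456·0.05010 + 22.66·0.3238 = 11.33 lb
batch − LOI leaves glass = 99.09 − 11.33 = 87.77 lb (consistent with Σ oxide mass)
wt % = 100 × oxide mass / glass mass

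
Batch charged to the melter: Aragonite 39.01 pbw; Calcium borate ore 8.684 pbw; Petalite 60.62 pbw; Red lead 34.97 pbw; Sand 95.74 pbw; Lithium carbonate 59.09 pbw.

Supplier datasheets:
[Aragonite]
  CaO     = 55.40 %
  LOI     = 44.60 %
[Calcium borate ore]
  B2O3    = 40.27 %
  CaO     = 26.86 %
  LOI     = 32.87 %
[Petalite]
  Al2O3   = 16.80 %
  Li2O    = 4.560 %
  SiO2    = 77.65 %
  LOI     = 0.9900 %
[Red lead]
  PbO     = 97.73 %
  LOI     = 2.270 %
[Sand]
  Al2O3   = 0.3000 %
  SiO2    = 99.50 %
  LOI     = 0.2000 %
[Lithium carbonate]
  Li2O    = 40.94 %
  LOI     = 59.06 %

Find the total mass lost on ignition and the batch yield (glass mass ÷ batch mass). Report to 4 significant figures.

LOI loss = 56.74 pbw; glass = 241.4 pbw; yield = 80.97%

All internal work holds exact precision in all steps. Values along the way are printed, rounded to 4 significant digits, across the worked steps. Every reported result is rounded just once. Derived quantities, including yield, the totals, ignition loss, the six compositions, glass mass, are rebuilt from the batch weights on 241.4 pbw of glass at exact precision exactly as shown in the problem or the answer.
Each material's LOI contribution:
  Aragonite: 39.01 × 0.4460 = 17.40 pbw
  Calcium borate ore: 8.684 × 0.3287 = 2.854 pbw
  Petalite: 60.62 × 0.009900 = 0.6001 pbw
  Red lead: 34.97 × 0.02270 = 0.7938 pbw
  Sand: 95.74 × 0.002000 = 0.1915 pbw
  Lithium carbonate: 59.09 × 0.5906 = 34.90 pbw
Total LOI = 56.74 pbw
Glass = batch − LOI = 298.1 − 56.74 = 241.4 pbw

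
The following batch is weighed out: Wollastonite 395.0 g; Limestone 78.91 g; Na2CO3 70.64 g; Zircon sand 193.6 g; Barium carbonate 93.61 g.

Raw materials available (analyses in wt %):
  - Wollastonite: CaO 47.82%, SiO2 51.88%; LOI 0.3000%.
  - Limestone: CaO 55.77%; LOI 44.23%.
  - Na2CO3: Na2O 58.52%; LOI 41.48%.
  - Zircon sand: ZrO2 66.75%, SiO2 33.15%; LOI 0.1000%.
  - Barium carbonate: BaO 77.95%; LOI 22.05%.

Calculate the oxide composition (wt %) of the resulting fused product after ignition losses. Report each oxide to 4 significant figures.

Glass mass = 745.5 g (batch 831.8 − LOI 86.22).
Composition: Na2O 5.545%, CaO 31.24%, BaO 9.787%, ZrO2 17.33%, SiO2 36.10%

Mid-chain values are displayed, rounded to 4 significant figures, at each printed step; each numeric step maintains full float precision at each step; every reported value is rounded just once; derived quantities, which include ignition loss, glass mass, five oxide percentages, the yield, totals, are recomputed at exact precision, as given in problem or answer, starting from the weights at 745.5 g of glass.
Per-oxide mass from batch:
  Na2O: 70.64·0.5852 = 41.34 g
  CaO: 395.0·0.4782 + 78.91·0.5577 = 232.9 g
  BaO: 93.61·0.7795 = 72.97 g
  ZrO2: 193.6·0.6675 = 129.2 g
  SiO2: 395.0·0.5188 + 193.6·0.3315 = 269.1 g
LOI: 395.0·0.003000 + 78.91·0.4423 + 70.64·0.4148 + 193.6·0.001000 + 93.61·0.2205 = 86.22 g
The glass mass, total less LOI, = 831.8 − 86.22 = 745.5 g (the oxide masses sum to this)
each wt % is 100 × oxide ÷ glass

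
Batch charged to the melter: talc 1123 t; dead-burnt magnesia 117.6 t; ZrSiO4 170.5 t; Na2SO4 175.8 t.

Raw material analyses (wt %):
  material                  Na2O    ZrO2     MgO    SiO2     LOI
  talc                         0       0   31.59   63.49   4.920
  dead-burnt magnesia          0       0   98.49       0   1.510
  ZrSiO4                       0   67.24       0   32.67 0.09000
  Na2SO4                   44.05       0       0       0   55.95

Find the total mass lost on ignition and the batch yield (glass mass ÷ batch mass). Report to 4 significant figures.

LOI loss = 155.5 t; glass = 1431 t; yield = 90.20%

Working values are displayed with 4-significant-figure rounding across the worked steps. The working math runs at full precision all the way through; a single rounding produces each reported value; derived quantities are rebuilt at exact precision (four oxide percentages, the yield, ignition loss, net glass mass, totals) using the weight values for 1431 t of glass, precisely as stated by either problem or answer.
Loss on ignition, line by line:
  talc: 1123 × 0.04920 = 55.25 t
  dead-burnt magnesia: 117.6 × 0.01510 = 1.776 t
  ZrSiO4: 170.5 × 9.000e-04 = 0.1535 t
  Na2SO4: 175.8 × 0.5595 = 98.36 t
Total LOI = 155.5 t
Glass = batch − LOI = 1587 − 155.5 = 1431 t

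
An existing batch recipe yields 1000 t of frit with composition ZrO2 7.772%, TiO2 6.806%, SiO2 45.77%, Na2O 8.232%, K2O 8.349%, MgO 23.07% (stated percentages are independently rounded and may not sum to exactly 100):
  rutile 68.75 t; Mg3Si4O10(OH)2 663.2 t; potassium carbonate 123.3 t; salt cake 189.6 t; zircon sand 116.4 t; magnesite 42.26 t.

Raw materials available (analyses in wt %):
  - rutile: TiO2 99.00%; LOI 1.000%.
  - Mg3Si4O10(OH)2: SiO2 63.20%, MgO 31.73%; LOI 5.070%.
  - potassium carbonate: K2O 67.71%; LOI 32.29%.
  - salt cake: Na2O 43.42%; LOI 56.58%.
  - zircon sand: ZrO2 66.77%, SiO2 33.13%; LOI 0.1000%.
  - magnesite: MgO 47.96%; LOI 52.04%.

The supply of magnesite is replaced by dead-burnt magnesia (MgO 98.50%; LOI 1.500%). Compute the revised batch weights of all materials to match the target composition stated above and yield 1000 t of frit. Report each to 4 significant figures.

Revised batch per 1000 t frit:
  rutile: 68.75 t
  Mg3Si4O10(OH)2: 663.2 t
  potassium carbonate: 123.3 t
  salt cake: 189.6 t
  zircon sand: 116.4 t
  dead-burnt magnesia: 20.58 t
Total batch = 1182 t; LOI loss = 181.8 t

In-progress results are displayed (rounded to four significant digits) in the working. Exact precision is held all the way through — a single rounding yields every reported result — derived quantities (yield, totals, net glass mass, six oxide percentages, LOI) are re-derived using the weight values for 1000 t of glass in exact precision, precisely as stated by the problem or the answer.
The oxide mass targets at 1000 t frit:
  ZrO2: 7.772% × 1000 = 77.72 t
  TiO2: 6.806% × 1000 = 68.06 t
  SiO2: 45.77% × 1000 = 457.7 t
  Na2O: 8.232% × 1000 = 82.32 t
  K2O: 8.349% × 1000 = 83.49 t
  MgO: 23.07% × 1000 = 230.7 t
Balance tally, oxide-wise, working from each reported weight, relative to the basis at hand (every target is met by its sum inside rounding margins):
  ZrO2: 116.4·0.6677 = 77.72 t (target 77.72 t)
  TiO2: 68.75·0.9900 = 68.06 t (target 68.06 t)
  SiO2: 663.2·0.6320 + 116.4·0.3313 = 457.7 t (target 457.7 t)
  Na2O: 189.6·0.4342 = 82.32 t (target 82.32 t)
  K2O: 123.3·0.6771 = 83.49 t (target 83.49 t)
  MgO: 663.2·0.3173 + 20.58·0.9850 = 230.7 t (target 230.7 t)
Auditing the glass mass value: total charge less LOI = 1000 t (summing oxide targets gives 1000 t; basis as stated: 1000 t — differing by rounding only).
Adding the batch up: Σ batch = 1182 t; the LOI term Σ batch·LOI equals 181.8 t; yield, glass over the total, = 84.61%.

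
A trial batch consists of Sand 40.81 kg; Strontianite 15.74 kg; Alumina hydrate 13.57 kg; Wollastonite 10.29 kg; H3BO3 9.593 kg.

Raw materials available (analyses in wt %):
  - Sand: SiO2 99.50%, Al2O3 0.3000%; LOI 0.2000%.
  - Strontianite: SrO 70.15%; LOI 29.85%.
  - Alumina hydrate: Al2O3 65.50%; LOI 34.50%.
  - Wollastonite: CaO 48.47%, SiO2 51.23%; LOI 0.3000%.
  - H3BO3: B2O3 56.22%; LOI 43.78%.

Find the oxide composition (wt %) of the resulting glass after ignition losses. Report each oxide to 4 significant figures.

Glass mass = 76.31 kg (batch 90.00 − LOI 13.69).
Composition: CaO 6.536%, SiO2 60.12%, SrO 14.47%, B2O3 7.067%, Al2O3 11.81%

Mid-chain values are printed rounded to 4 significant figures as written. The working math carries exact precision through the solve; exactly one rounding is applied to every reported value — all derived quantities, which include LOI, the yield, five oxide percentages, glass mass, the totals, are recomputed at full precision, exactly as shown in question or answer, using the weight values on 76.31 kg of glass.
Oxide-by-oxide delivered mass:
  CaO: 10.29·0.4847 = 4.988 kg
  SiO2: 40.81·0.9950 + 10.29·0.5123 = 45.88 kg
  SrO: 15.74·0.7015 = 11.04 kg
  B2O3: 9.593·0.5622 = 5.393 kg
  Al2O3: 40.81·0.003000 + 13.57·0.6550 = 9.011 kg
LOI: 40.81·0.002000 + 15.74·0.2985 + 13.57·0.3450 + 10.29·0.003000 + 9.593·0.4378 = 13.69 kg
Glass mass = batch − LOI = 90.00 − 13.69 = 76.31 kg (matching Σ of the oxides)
wt %: oxide over glass, times 100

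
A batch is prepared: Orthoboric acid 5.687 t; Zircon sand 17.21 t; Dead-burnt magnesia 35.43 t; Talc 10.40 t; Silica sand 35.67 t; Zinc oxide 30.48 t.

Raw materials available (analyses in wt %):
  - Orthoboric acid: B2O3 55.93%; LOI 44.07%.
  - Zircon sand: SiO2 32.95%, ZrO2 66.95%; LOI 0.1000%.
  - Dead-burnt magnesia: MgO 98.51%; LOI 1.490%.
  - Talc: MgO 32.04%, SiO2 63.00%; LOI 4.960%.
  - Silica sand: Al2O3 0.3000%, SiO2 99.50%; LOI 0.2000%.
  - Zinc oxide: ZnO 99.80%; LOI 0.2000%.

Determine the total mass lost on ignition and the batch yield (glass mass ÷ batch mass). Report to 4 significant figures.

LOI loss = 3.700 t; glass = 131.2 t; yield = 97.26%

All arithmetic maintains exact precision end to end; working values are displayed (rounded to four significant figures) on the page. Each reported number is rounded once only; the derived quantities are computed in exact precision (totals, six oxide percentages, ignition loss, the yield, net glass mass) from the batch weights at 131.2 t of glass as given in question or answer.
Loss on ignition, line by line:
  Orthoboric acid: 5.687 × 0.4407 = 2.506 t
  Zircon sand: 17.21 × 0.001000 = 0.01721 t
  Dead-burnt magnesia: 35.43 × 0.01490 = 0.5279 t
  Talc: 10.40 × 0.04960 = 0.5158 t
  Silica sand: 35.67 × 0.002000 = 0.07134 t
  Zinc oxide: 30.48 × 0.002000 = 0.06096 t
Total LOI = 3.700 t
Glass = batch − LOI = 134.9 − 3.700 = 131.2 t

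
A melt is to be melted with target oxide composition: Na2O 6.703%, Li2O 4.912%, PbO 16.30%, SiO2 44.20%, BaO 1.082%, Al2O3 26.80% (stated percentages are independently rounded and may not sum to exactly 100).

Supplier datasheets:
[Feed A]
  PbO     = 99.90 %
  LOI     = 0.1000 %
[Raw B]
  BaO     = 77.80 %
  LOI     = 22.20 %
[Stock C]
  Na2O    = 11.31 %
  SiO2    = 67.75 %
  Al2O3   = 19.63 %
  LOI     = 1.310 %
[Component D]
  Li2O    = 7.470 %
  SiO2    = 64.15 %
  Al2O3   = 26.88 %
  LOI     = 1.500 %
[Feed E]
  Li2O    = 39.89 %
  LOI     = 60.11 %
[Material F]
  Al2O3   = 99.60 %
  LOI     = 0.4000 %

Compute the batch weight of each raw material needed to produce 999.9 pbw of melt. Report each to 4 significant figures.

Values along the way are displayed, rounded to 4 significant digits, between the steps; all internal work carries full float precision at each step. Every reported figure undergoes a single rounding. The derived quantities (six oxide percentages, totals, net glass mass, yield, LOI) are recomputed starting from the weights per 999.9 pbw of glass in exact precision, exactly as shown in the question or the answer.
Oxide mass targets, per 999.9 pbw melt:
  Na2O: 6.703% × 999.9 = 67.02 pbw
  Li2O: 4.912% × 999.9 = 49.12 pbw
  PbO: 16.30% × 999.9 = 163.0 pbw
  SiO2: 44.20% × 999.9 = 442.0 pbw
  BaO: 1.082% × 999.9 = 10.82 pbw
  Al2O3: 26.80% × 999.9 = 268.0 pbw
Sums-versus-targets review from the weights as reported, for the quoted basis mass (sums match the target masses exact up to rounding of places):
  Na2O: 592.6·0.1131 = 67.02 pbw (target 67.02 pbw)
  Li2O: 63.08·0.07470 + 111.3·0.3989 = 49.11 pbw (target 49.12 pbw)
  PbO: 163.1·0.9990 = 162.9 pbw (target 163.0 pbw)
  SiO2: 592.6·0.6775 + 63.08·0.6415 = 442.0 pbw (target 442.0 pbw)
  BaO: 13.91·0.7780 = 10.82 pbw (target 10.82 pbw)
  Al2O3: 592.6·0.1963 + 63.08·0.2688 + 135.2·0.9960 = 267.9 pbw (target 268.0 pbw)
Glass-mass sanity pass: batch Σ − ignition loss = 999.8 pbw (oxide target masses add up to 999.9 pbw; versus the stated basis of 999.9 pbw — deltas are rounding alone).
Whole-batch sum: Σ batch = 1079 pbw; the LOI term Σ batch·LOI equals 79.40 pbw; as yield: glass ÷ batch → 92.64%.

Batch per 999.9 pbw melt:
  Feed A: 163.1 pbw
  Raw B: 13.91 pbw
  Stock C: 592.6 pbw
  Component D: 63.08 pbw
  Feed E: 111.3 pbw
  Material F: 135.2 pbw
Total batch = 1079 pbw; LOI loss = 79.40 pbw; yield = 92.64%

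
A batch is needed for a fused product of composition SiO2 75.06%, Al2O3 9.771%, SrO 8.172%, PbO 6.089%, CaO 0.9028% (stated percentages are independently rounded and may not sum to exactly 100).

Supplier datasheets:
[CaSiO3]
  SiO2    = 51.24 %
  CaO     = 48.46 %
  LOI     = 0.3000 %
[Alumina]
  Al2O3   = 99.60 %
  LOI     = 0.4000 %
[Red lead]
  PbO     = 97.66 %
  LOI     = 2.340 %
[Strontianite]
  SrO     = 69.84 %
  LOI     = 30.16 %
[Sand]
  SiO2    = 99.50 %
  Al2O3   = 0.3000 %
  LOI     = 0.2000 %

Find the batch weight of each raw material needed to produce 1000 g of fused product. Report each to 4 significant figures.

The working math runs at full precision at all times — values along the way are printed (rounded to four significant figures) between the steps — exactly one rounding lands on every reported result — derived quantities (the five compositions, ignition loss, the yield, the totals, net glass mass) are re-derived from the batch weights on 1000 g of glass in full precision, exactly as shown in either problem or answer.
Oxide mass targets, per 1000 g fused product:
  SiO2: 75.06% × 1000 = 750.6 g
  Al2O3: 9.771% × 1000 = 97.71 g
  SrO: 8.172% × 1000 = 81.72 g
  PbO: 6.089% × 1000 = 60.89 g
  CaO: 0.9028% × 1000 = 9.028 g
A balance pass over the oxides, from the weights as reported, at the basis given (summed amounts equal target values within answer rounding):
  SiO2: 18.63·0.5124 + 744.8·0.9950 = 750.6 g (target 750.6 g)
  Al2O3: 95.86·0.9960 + 744.8·0.003000 = 97.71 g (target 97.71 g)
  SrO: 117.0·0.6984 = 81.71 g (target 81.72 g)
  PbO: 62.35·0.9766 = 60.89 g (target 60.89 g)
  CaO: 18.63·0.4846 = 9.028 g (target 9.028 g)
The glass-mass cross-check: the batch minus its LOI: 1000 g (the Σ of target masses is 999.9 g; stated basis 1000 g — any gap is answer rounding).
Batch grand total — Σ batch = 1039 g; Σ batch·LOI gives LOI loss = 38.68 g; the yield ratio, glass ÷ batch: 96.28%.

Batch per 1000 g fused product:
  CaSiO3: 18.63 g
  Alumina: 95.86 g
  Red lead: 62.35 g
  Strontianite: 117.0 g
  Sand: 744.8 g
Total batch = 1039 g; LOI loss = 38.68 g; yield = 96.28%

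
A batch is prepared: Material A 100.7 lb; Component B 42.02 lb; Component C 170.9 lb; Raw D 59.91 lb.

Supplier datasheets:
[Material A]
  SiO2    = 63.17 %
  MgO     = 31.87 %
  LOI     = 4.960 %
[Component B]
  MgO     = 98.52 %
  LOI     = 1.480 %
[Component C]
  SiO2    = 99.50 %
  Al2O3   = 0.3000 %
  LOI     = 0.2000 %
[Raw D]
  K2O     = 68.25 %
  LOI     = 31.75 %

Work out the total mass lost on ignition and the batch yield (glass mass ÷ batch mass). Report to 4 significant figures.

LOI loss = 24.98 lb; glass = 348.6 lb; yield = 93.31%

Full precision is kept from first step to last. Mid-chain values are shown, rounded to 4 significant figures, on the page — each reported figure takes just one rounding. The derived quantities, including four oxide percentages, ignition loss, totals, glass mass, yield, are computed from the batch weights per 348.6 lb of glass in full float precision as written in the problem or answer text.
Each material's LOI contribution:
  Material A: 100.7 × 0.04960 = 4.995 lb
  Component B: 42.02 × 0.01480 = 0.6219 lb
  Component C: 170.9 × 0.002000 = 0.3418 lb
  Raw D: 59.91 × 0.3175 = 19.02 lb
Total LOI = 24.98 lb
Glass = batch − LOI = 373.5 − 24.98 = 348.6 lb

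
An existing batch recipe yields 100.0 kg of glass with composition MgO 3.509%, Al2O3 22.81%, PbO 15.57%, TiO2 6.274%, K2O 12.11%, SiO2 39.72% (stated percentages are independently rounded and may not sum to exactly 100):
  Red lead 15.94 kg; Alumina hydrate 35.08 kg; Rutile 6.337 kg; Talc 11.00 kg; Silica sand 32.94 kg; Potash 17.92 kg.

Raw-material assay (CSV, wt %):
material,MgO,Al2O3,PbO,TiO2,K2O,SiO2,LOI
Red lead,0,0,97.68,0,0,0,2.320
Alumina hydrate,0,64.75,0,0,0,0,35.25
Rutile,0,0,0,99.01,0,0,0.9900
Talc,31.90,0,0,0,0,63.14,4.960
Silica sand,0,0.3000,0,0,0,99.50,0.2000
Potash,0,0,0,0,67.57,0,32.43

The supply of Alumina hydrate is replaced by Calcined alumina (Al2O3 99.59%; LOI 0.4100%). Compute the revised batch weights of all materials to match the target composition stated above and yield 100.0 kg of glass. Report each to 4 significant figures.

Working values appear, with 4-significant-digit rounding, as written. All arithmetic maintains full precision all the way through; exactly one rounding lands on every reported number. The derived quantities are recomputed starting from the weights per 100.0 kg of glass in exact precision (ignition loss, the six compositions, the yield, glass mass, the totals) as set out in the problem or answer text.
Oxide-by-oxide targets in 100.0 kg glass:
  MgO: 3.509% × 100.0 = 3.509 kg
  Al2O3: 22.81% × 100.0 = 22.81 kg
  PbO: 15.57% × 100.0 = 15.57 kg
  TiO2: 6.274% × 100.0 = 6.274 kg
  K2O: 12.11% × 100.0 = 12.11 kg
  SiO2: 39.72% × 100.0 = 39.72 kg
Sums-versus-targets review working from each reported weight, at the basis given (sums match the target masses inside rounding margins):
  MgO: 11.00·0.3190 = 3.509 kg (target 3.509 kg)
  Al2O3: 22.80·0.9959 + 32.94·0.003000 = 22.81 kg (target 22.81 kg)
  PbO: 15.94·0.9768 = 15.57 kg (target 15.57 kg)
  TiO2: 6.337·0.9901 = 6.274 kg (target 6.274 kg)
  K2O: 17.92·0.6757 = 12.11 kg (target 12.11 kg)
  SiO2: 11.00·0.6314 + 32.94·0.9950 = 39.72 kg (target 39.72 kg)
Consistency of the glass mass: whole batch net of LOI = 99.99 kg (per-oxide target masses sum to 99.99 kg; against the stated basis, 100.0 kg — gaps are rounding artifacts).
Batch grand total — Σ batch = 106.9 kg; ignition loss, Σ(batch × LOI) = 6.949 kg; yield = glass ÷ total batch = 93.50%.

Revised batch per 100.0 kg glass:
  Red lead: 15.94 kg
  Calcined alumina: 22.80 kg
  Rutile: 6.337 kg
  Talc: 11.00 kg
  Silica sand: 32.94 kg
  Potash: 17.92 kg
Total batch = 106.9 kg; LOI loss = 6.949 kg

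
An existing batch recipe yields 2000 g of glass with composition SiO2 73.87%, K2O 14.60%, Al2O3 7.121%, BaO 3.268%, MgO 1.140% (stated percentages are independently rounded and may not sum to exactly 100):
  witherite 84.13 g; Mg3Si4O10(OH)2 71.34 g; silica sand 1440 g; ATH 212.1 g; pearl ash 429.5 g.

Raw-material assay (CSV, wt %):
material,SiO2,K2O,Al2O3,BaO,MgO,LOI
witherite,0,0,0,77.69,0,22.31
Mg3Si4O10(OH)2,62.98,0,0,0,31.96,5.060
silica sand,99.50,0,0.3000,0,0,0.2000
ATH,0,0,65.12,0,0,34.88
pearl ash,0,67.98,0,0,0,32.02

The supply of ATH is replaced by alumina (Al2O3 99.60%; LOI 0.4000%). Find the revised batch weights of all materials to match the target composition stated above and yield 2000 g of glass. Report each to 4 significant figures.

Revised batch per 2000 g glass:
  witherite: 84.13 g
  Mg3Si4O10(OH)2: 71.34 g
  silica sand: 1440 g
  alumina: 138.7 g
  pearl ash: 429.5 g
Total batch = 2164 g; LOI loss = 163.3 g

Full float precision is kept in every operation; the intermediate values are printed (rounded to 4 significant digits) within the worked lines. Each reported value receives exactly one rounding — the derived quantities are computed at full float precision (totals, five oxide percentages, LOI, glass mass, the yield) from the weighed amounts at 2000 g of glass, as set out in the problem or the answer.
Target oxide masses per 2000 g glass:
  SiO2: 73.87% × 2000 = 1477 g
  K2O: 14.60% × 2000 = 292.0 g
  Al2O3: 7.121% × 2000 = 142.4 g
  BaO: 3.268% × 2000 = 65.36 g
  MgO: 1.140% × 2000 = 22.80 g
A balance pass over the oxides, applying the batch weights above, for the quoted basis mass (every target is met by its sum inside rounding margins):
  SiO2: 71.34·0.6298 + 1440·0.9950 = 1478 g (target 1477 g)
  K2O: 429.5·0.6798 = 292.0 g (target 292.0 g)
  Al2O3: 1440·0.003000 + 138.7·0.9960 = 142.5 g (target 142.4 g)
  BaO: 84.13·0.7769 = 65.36 g (target 65.36 g)
  MgO: 71.34·0.3196 = 22.80 g (target 22.80 g)
Auditing the glass mass value: total batch − LOI = 2000 g (summing oxide targets gives 2000 g; stated basis 2000 g — differing by rounding only).
Batch grand total — Σ batch = 2164 g; the LOI term Σ batch·LOI equals 163.3 g; as yield: glass ÷ batch → 92.45%.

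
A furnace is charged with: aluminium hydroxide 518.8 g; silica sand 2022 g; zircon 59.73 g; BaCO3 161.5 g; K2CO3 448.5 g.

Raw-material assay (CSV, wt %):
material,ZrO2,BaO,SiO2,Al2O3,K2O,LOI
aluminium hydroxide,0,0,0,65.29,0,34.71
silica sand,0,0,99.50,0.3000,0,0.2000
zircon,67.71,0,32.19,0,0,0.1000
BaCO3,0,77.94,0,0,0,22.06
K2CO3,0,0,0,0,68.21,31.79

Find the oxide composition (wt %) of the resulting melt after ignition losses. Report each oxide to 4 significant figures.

Glass mass = 2848 g (batch 3211 − LOI 362.4).
Composition: ZrO2 1.420%, BaO 4.419%, SiO2 71.31%, Al2O3 12.11%, K2O 10.74%

Full precision is maintained throughout — rounding to four significant figures extends to every intermediate as displayed — each reported figure carries a single rounding. The derived quantities, which include the five compositions, the totals, ignition loss, glass mass, yield, are rebuilt in full precision, as given in the problem or answer text, from the batch weights on 2848 g of glass.
Oxide masses out of the charge:
  ZrO2: 59.73·0.6771 = 40.44 g
  BaO: 161.5·0.7794 = 125.9 g
  SiO2: 2022·0.9950 + 59.73·0.3219 = 2031 g
  Al2O3: 518.8·0.6529 + 2022·0.003000 = 344.8 g
  K2O: 448.5·0.6821 = 305.9 g
LOI: 518.8·0.3471 + 2022·0.002000 + 59.73·0.001000 + 161.5·0.2206 + 448.5·0.3179 = 362.4 g
Glass mass = batch − LOI = 3211 − 362.4 = 2848 g (the oxide masses sum to this)
percent share: oxide ÷ glass, ×100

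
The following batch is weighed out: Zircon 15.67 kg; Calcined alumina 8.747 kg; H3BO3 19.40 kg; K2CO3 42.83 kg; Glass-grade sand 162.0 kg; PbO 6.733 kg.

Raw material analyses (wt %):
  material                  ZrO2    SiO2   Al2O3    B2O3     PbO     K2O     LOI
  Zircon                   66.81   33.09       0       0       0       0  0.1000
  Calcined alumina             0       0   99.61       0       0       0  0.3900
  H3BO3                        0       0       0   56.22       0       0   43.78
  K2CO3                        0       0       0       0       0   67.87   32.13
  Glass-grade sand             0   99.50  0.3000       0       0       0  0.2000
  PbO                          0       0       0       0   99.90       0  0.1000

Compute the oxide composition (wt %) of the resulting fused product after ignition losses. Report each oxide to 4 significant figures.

Full float precision is maintained through every step; in-progress results are displayed rounded to 4 significant figures at each printed step — a single rounding finalizes each reported result — the derived quantities (yield, the six compositions, totals, ignition loss, net glass mass) are computed at exact precision from the weighed amounts per 232.7 kg of glass, as written in either problem or answer.
Mass of each oxide from the mix:
  ZrO2: 15.67·0.6681 = 10.47 kg
  SiO2: 15.67·0.3309 + 162.0·0.9950 = 166.4 kg
  Al2O3: 8.747·0.9961 + 162.0·0.003000 = 9.199 kg
  B2O3: 19.40·0.5622 = 10.91 kg
  PbO: 6.733·0.9990 = 6.726 kg
  K2O: 42.83·0.6787 = 29.07 kg
LOI: 15.67·0.001000 + 8.747·0.003900 + 19.40·0.4378 + 42.83·0.3213 + 162.0·0.002000 + 6.733·0.001000 = 22.64 kg
Net of LOI, the glass mass = 255.4 − 22.64 = 232.7 kg (consistent with Σ oxide mass)
wt % = 100 × oxide mass / glass mass

Glass mass = 232.7 kg (batch 255.4 − LOI 22.64).
Composition: ZrO2 4.498%, SiO2 71.48%, Al2O3 3.952%, B2O3 4.686%, PbO 2.890%, K2O 12.49%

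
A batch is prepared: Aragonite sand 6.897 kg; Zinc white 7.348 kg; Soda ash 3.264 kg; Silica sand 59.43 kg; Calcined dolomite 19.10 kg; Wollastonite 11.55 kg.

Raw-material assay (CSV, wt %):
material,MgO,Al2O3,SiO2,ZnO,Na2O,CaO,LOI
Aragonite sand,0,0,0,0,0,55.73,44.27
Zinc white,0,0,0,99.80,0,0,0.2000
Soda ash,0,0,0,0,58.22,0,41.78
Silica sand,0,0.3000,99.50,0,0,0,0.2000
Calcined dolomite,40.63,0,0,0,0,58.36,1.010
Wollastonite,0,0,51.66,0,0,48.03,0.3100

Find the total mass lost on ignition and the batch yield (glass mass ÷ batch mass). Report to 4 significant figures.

Intermediates are displayed with 4-significant-figure rounding between the steps. Every computation keeps full float precision all the way through. Each reported number is rounded a single time; derived quantities (the six compositions, ignition loss, glass mass, totals, yield) are rebuilt at exact precision from the batch weights per 102.8 kg of glass, as they appear in question or answer.
Ignition loss by material:
  Aragonite sand: 6.897 × 0.4427 = 3.053 kg
  Zinc white: 7.348 × 0.002000 = 0.01470 kg
  Soda ash: 3.264 × 0.4178 = 1.364 kg
  Silica sand: 59.43 × 0.002000 = 0.1189 kg
  Calcined dolomite: 19.10 × 0.01010 = 0.1929 kg
  Wollastonite: 11.55 × 0.003100 = 0.03581 kg
Total LOI = 4.779 kg
Glass = batch − LOI = 107.6 − 4.779 = 102.8 kg

LOI loss = 4.779 kg; glass = 102.8 kg; yield = 95.56%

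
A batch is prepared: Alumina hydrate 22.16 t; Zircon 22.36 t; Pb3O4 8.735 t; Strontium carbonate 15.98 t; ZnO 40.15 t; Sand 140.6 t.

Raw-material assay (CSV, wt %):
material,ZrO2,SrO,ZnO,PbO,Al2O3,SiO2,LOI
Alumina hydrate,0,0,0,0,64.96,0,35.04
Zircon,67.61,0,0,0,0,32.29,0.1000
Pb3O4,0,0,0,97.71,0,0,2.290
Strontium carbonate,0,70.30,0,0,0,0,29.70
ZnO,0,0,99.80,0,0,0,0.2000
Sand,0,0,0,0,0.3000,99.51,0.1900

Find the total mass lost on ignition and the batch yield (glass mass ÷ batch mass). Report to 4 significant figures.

Mid-chain values are printed rounded to four significant figures as written. All internal work holds full precision all the way through — exactly one rounding lands on every reported value — derived quantities are re-derived at exact precision (LOI, the totals, glass mass, yield, the six compositions) starting from the weights for 236.9 t of glass as quoted within the problem or answer text.
Ignition loss by material:
  Alumina hydrate: 22.16 × 0.3504 = 7.765 t
  Zircon: 22.36 × 0.001000 = 0.02236 t
  Pb3O4: 8.735 × 0.02290 = 0.2000 t
  Strontium carbonate: 15.98 × 0.2970 = 4.746 t
  ZnO: 40.15 × 0.002000 = 0.08030 t
  Sand: 140.6 × 0.001900 = 0.2671 t
Total LOI = 13.08 t
Glass = batch − LOI = 250.0 − 13.08 = 236.9 t

LOI loss = 13.08 t; glass = 236.9 t; yield = 94.77%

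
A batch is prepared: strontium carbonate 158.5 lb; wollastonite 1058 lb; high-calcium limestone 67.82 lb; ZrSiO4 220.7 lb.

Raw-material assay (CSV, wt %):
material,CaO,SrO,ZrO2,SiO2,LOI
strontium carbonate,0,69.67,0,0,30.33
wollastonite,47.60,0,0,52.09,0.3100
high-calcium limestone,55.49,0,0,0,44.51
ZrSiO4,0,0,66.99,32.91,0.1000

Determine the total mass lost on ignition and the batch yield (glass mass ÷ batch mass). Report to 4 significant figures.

LOI loss = 81.76 lb; glass = 1423 lb; yield = 94.57%

Each numeric step holds full precision in all steps. In-progress results appear rounded off to 4 significant figures in the working. Each reported number is rounded just once. Derived quantities, including glass mass, LOI, the yield, totals, four oxide percentages, are re-derived starting from the weights for 1423 lb of glass at exact precision as they appear in the problem or the answer.
Each material's LOI contribution:
  strontium carbonate: 158.5 × 0.3033 = 48.07 lb
  wollastonite: 1058 × 0.003100 = 3.280 lb
  high-calcium limestone: 67.82 × 0.4451 = 30.19 lb
  ZrSiO4: 220.7 × 0.001000 = 0.2207 lb
Total LOI = 81.76 lb
Glass = batch − LOI = 1505 − 81.76 = 1423 lb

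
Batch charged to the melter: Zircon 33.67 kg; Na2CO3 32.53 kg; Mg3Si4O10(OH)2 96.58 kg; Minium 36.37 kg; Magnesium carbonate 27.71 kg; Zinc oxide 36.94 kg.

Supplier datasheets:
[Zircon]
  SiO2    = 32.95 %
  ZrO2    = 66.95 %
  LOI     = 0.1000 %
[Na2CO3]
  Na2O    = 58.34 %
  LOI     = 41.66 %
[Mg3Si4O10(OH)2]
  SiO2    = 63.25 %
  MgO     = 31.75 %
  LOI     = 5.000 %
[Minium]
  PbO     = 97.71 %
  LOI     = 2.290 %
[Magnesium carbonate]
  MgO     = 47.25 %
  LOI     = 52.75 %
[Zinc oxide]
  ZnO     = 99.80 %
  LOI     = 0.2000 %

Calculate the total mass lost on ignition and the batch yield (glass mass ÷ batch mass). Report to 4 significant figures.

Exact precision is maintained throughout — rounding to four significant digits applies to every in-between result as displayed; each reported result takes just one rounding. Derived quantities are computed at full precision (yield, six oxide percentages, glass mass, totals, LOI) starting from the weights per 229.9 kg of glass as set out in problem or answer.
Material-by-material LOI:
  Zircon: 33.67 × 0.001000 = 0.03367 kg
  Na2CO3: 32.53 × 0.4166 = 13.55 kg
  Mg3Si4O10(OH)2: 96.58 × 0.05000 = 4.829 kg
  Minium: 36.37 × 0.02290 = 0.8329 kg
  Magnesium carbonate: 27.71 × 0.5275 = 14.62 kg
  Zinc oxide: 36.94 × 0.002000 = 0.07388 kg
Total LOI = 33.94 kg
Glass = batch − LOI = 263.8 − 33.94 = 229.9 kg

LOI loss = 33.94 kg; glass = 229.9 kg; yield = 87.13%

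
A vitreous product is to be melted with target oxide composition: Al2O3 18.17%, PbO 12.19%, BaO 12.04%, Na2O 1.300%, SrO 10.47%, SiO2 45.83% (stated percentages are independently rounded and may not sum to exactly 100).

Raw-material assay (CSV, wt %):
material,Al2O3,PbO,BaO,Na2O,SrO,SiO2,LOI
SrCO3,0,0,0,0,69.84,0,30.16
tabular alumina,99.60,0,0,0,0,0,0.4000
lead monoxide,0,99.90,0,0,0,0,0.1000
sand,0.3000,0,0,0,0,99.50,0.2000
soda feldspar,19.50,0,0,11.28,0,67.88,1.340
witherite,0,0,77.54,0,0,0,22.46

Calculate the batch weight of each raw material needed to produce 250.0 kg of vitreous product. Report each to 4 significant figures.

Batch per 250.0 kg vitreous product:
  SrCO3: 37.48 kg
  tabular alumina: 39.68 kg
  lead monoxide: 30.51 kg
  sand: 95.49 kg
  soda feldspar: 28.81 kg
  witherite: 38.82 kg
Total batch = 270.8 kg; LOI loss = 20.79 kg; yield = 92.32%

The working math maintains full float precision from start to finish — mid-chain values are printed, with 4-significant-figure rounding, in the printout — exactly one rounding is applied to every reported figure — derived quantities are rebuilt at full precision (the totals, LOI, six oxide percentages, the yield, net glass mass) from the batch weights on 250.0 kg of glass, exactly as shown in the problem or answer text.
Oxide mass targets, per 250.0 kg vitreous product:
  Al2O3: 18.17% × 250.0 = 45.42 kg
  PbO: 12.19% × 250.0 = 30.48 kg
  BaO: 12.04% × 250.0 = 30.10 kg
  Na2O: 1.300% × 250.0 = 3.250 kg
  SrO: 10.47% × 250.0 = 26.18 kg
  SiO2: 45.83% × 250.0 = 114.6 kg
A balance pass over the oxides, given the weights on record, at the basis given (target by target, the sums agree once rounding is allowed for):
  Al2O3: 39.68·0.9960 + 95.49·0.003000 + 28.81·0.1950 = 45.43 kg (target 45.42 kg)
  PbO: 30.51·0.9990 = 30.48 kg (target 30.48 kg)
  BaO: 38.82·0.7754 = 30.10 kg (target 30.10 kg)
  Na2O: 28.81·0.1128 = 3.250 kg (target 3.250 kg)
  SrO: 37.48·0.6984 = 26.18 kg (target 26.18 kg)
  SiO2: 95.49·0.9950 + 28.81·0.6788 = 114.6 kg (target 114.6 kg)
The glass-mass cross-check: total batch − LOI = 250.0 kg (the targets, summed, come to 250.0 kg; versus the stated basis of 250.0 kg — gaps are rounding artifacts).
Adding the batch up: Σ batch = 270.8 kg; LOI loss = Σ batch·LOI = 20.79 kg; as yield: glass ÷ batch → 92.32%.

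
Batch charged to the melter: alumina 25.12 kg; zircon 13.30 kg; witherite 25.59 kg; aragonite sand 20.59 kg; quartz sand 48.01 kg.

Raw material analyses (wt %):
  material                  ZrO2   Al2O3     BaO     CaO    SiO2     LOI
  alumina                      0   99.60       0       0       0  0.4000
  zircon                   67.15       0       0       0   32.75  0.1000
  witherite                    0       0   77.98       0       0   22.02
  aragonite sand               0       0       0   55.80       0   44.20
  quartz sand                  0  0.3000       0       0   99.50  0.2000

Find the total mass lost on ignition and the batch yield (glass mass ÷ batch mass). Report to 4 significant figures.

LOI loss = 14.95 kg; glass = 117.7 kg; yield = 88.73%

Values along the way are printed (rounded to 4 significant figures) across the worked steps; the working math carries exact precision throughout. A single rounding produces every reported figure. All derived quantities are rebuilt using the weight values for 117.7 kg of glass at full float precision (net glass mass, the yield, five oxide percentages, ignition loss, totals) exactly as shown in either problem or answer.
Loss on ignition, line by line:
  alumina: 25.12 × 0.004000 = 0.1005 kg
  zircon: 13.30 × 0.001000 = 0.01330 kg
  witherite: 25.59 × 0.2202 = 5.635 kg
  aragonite sand: 20.59 × 0.4420 = 9.101 kg
  quartz sand: 48.01 × 0.002000 = 0.09602 kg
Total LOI = 14.95 kg
Glass = batch − LOI = 132.6 − 14.95 = 117.7 kg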